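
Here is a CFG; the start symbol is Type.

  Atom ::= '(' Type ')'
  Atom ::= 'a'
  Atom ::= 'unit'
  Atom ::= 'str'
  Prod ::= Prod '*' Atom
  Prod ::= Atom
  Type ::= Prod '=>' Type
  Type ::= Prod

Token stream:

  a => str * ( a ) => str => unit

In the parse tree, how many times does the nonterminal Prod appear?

6

[Type [Prod [Atom a]] => [Type [Prod [Prod [Atom str]] * [Atom ( [Type [Prod [Atom a]]] )]] => [Type [Prod [Atom str]] => [Type [Prod [Atom unit]]]]]]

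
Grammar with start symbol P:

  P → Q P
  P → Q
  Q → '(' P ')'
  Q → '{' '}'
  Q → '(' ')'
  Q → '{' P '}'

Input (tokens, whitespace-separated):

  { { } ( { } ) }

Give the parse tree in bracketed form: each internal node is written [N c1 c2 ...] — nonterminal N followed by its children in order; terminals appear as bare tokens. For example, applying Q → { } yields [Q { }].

[P [Q { [P [Q { }] [P [Q ( [P [Q { }]] )]]] }]]

P
Q
{ P }
{ Q P }
{ { } P }
{ { } Q }
{ { } ( P ) }
{ { } ( Q ) }
{ { } ( { } ) }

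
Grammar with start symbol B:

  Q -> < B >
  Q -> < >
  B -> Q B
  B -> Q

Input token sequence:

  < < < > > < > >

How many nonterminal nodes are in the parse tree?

8

[B [Q < [B [Q < [B [Q < >]] >] [B [Q < >]]] >]]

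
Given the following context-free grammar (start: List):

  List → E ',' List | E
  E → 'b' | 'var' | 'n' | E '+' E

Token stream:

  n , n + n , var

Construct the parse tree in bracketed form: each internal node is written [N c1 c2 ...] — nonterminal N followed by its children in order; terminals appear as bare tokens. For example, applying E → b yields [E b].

List
E , List
n , List
n , E , List
n , E + E , List
n , n + E , List
n , n + n , List
n , n + n , E
n , n + n , var

[List [E n] , [List [E [E n] + [E n]] , [List [E var]]]]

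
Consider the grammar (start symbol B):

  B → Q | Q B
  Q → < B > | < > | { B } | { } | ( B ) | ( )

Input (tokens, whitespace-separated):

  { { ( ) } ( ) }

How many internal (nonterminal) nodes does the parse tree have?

8

[B [Q { [B [Q { [B [Q ( )]] }] [B [Q ( )]]] }]]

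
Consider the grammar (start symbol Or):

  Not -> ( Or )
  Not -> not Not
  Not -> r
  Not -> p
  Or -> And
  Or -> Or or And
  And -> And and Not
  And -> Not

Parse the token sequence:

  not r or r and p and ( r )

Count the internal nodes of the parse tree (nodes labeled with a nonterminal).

[Or [Or [And [Not not [Not r]]]] or [And [And [And [Not r]] and [Not p]] and [Not ( [Or [And [Not r]]] )]]]

14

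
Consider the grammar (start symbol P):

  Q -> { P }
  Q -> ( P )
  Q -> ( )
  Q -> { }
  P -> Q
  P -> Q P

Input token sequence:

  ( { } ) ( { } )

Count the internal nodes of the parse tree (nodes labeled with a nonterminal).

[P [Q ( [P [Q { }]] )] [P [Q ( [P [Q { }]] )]]]

8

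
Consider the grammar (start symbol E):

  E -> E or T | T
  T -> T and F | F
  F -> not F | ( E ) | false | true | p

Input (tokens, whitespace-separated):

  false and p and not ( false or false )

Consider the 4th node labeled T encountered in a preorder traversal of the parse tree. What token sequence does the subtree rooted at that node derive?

false

[E [T [T [T [F false]] and [F p]] and [F not [F ( [E [E [T [F false]]] or [T [F false]]] )]]]]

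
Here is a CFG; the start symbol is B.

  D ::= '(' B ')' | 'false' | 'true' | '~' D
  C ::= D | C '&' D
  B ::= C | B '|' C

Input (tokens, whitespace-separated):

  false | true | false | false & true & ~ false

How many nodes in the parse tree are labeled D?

7

[B [B [B [B [C [D false]]] | [C [D true]]] | [C [D false]]] | [C [C [C [D false]] & [D true]] & [D ~ [D false]]]]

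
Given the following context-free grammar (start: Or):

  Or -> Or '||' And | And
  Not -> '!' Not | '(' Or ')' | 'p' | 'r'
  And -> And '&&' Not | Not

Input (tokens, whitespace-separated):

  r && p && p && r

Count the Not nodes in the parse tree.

[Or [And [And [And [And [Not r]] && [Not p]] && [Not p]] && [Not r]]]

4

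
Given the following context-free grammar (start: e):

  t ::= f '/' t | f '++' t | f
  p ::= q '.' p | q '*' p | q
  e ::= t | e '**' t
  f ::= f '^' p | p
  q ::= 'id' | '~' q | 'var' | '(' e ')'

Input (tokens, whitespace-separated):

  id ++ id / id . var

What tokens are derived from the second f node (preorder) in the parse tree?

[e [t [f [p [q id]]] ++ [t [f [p [q id]]] / [t [f [p [q id] . [p [q var]]]]]]]]

id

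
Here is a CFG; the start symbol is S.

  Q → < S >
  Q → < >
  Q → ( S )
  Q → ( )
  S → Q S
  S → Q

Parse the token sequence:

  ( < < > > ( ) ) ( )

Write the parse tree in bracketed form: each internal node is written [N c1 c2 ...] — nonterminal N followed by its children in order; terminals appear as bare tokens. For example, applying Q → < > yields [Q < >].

[S [Q ( [S [Q < [S [Q < >]] >] [S [Q ( )]]] )] [S [Q ( )]]]

S
Q S
( S ) S
( Q S ) S
( < S > S ) S
( < Q > S ) S
( < < > > S ) S
( < < > > Q ) S
( < < > > ( ) ) S
( < < > > ( ) ) Q
( < < > > ( ) ) ( )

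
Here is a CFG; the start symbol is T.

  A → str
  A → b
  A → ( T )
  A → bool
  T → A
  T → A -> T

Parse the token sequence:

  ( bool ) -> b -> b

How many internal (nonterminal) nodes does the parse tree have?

8

[T [A ( [T [A bool]] )] -> [T [A b] -> [T [A b]]]]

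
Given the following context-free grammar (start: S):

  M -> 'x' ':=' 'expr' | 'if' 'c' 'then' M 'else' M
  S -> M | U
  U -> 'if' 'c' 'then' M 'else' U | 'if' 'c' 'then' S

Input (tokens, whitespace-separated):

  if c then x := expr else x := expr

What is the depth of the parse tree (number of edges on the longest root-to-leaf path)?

3

[S [M if c then [M x := expr] else [M x := expr]]]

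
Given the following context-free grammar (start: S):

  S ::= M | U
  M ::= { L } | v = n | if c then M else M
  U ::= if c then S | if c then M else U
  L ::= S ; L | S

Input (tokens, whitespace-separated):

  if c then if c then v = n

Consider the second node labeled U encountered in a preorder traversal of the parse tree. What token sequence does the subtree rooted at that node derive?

[S [U if c then [S [U if c then [S [M v = n]]]]]]

if c then v = n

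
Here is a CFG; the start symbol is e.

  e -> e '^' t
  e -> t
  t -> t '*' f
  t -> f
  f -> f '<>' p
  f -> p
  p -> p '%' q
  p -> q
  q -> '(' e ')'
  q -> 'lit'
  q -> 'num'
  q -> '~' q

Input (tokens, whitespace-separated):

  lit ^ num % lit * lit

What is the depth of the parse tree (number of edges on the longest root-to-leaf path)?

[e [e [t [f [p [q lit]]]]] ^ [t [t [f [p [p [q num]] % [q lit]]]] * [f [p [q lit]]]]]

7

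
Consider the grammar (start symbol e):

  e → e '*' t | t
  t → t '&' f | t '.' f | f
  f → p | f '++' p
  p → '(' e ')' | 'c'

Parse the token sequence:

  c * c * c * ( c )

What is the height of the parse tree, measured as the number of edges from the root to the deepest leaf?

[e [e [e [e [t [f [p c]]]] * [t [f [p c]]]] * [t [f [p c]]]] * [t [f [p ( [e [t [f [p c]]]] )]]]]

8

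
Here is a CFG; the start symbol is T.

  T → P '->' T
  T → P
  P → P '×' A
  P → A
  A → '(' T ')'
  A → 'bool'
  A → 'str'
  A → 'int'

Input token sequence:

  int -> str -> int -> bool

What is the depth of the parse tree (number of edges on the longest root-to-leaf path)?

[T [P [A int]] -> [T [P [A str]] -> [T [P [A int]] -> [T [P [A bool]]]]]]

6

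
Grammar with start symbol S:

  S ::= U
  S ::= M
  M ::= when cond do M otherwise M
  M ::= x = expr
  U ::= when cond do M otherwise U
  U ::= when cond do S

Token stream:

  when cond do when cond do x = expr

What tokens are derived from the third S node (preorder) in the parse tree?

[S [U when cond do [S [U when cond do [S [M x = expr]]]]]]

x = expr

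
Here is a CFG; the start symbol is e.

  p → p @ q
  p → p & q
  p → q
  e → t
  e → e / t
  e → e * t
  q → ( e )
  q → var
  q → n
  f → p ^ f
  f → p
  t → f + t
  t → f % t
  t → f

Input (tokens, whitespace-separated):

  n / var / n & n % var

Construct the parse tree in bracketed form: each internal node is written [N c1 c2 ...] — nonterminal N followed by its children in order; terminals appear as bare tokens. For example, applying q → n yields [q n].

e
e / t
e / t / t
t / t / t
f / t / t
p / t / t
q / t / t
n / t / t
n / f / t
n / p / t
n / q / t
n / var / t
n / var / f % t
n / var / p % t
n / var / p & q % t
n / var / q & q % t
n / var / n & q % t
n / var / n & n % t
n / var / n & n % f
n / var / n & n % p
n / var / n & n % q
n / var / n & n % var

[e [e [e [t [f [p [q n]]]]] / [t [f [p [q var]]]]] / [t [f [p [p [q n]] & [q n]]] % [t [f [p [q var]]]]]]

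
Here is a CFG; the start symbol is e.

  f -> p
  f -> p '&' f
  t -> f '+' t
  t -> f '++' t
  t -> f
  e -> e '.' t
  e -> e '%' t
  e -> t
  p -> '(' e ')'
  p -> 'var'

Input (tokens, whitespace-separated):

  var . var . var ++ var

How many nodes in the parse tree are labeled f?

[e [e [e [t [f [p var]]]] . [t [f [p var]]]] . [t [f [p var]] ++ [t [f [p var]]]]]

4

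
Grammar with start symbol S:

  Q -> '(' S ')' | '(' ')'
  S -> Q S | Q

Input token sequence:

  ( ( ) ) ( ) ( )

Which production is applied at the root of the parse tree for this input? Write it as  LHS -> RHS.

[S [Q ( [S [Q ( )]] )] [S [Q ( )] [S [Q ( )]]]]

S -> Q S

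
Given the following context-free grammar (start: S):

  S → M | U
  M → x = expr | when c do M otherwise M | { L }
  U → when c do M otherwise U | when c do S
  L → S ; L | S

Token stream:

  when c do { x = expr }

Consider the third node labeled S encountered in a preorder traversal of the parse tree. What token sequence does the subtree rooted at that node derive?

x = expr

[S [U when c do [S [M { [L [S [M x = expr]]] }]]]]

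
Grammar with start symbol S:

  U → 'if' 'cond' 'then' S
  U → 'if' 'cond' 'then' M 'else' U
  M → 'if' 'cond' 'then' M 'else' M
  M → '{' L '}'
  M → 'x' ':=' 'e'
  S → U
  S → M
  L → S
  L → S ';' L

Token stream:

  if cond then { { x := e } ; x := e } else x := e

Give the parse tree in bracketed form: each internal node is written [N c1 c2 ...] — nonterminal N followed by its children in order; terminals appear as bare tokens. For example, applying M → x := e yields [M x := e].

S
M
if cond then M else M
if cond then { L } else M
if cond then { S ; L } else M
if cond then { M ; L } else M
if cond then { { L } ; L } else M
if cond then { { S } ; L } else M
if cond then { { M } ; L } else M
if cond then { { x := e } ; L } else M
if cond then { { x := e } ; S } else M
if cond then { { x := e } ; M } else M
if cond then { { x := e } ; x := e } else M
if cond then { { x := e } ; x := e } else x := e

[S [M if cond then [M { [L [S [M { [L [S [M x := e]]] }]] ; [L [S [M x := e]]]] }] else [M x := e]]]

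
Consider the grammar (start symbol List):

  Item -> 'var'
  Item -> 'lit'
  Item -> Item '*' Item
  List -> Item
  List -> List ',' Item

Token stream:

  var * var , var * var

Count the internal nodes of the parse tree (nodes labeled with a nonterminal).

[List [List [Item [Item var] * [Item var]]] , [Item [Item var] * [Item var]]]

8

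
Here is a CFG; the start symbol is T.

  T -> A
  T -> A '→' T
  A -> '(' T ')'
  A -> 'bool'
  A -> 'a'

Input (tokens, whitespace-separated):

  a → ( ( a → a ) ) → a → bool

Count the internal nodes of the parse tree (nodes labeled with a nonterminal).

[T [A a] → [T [A ( [T [A ( [T [A a] → [T [A a]]] )]] )] → [T [A a] → [T [A bool]]]]]

14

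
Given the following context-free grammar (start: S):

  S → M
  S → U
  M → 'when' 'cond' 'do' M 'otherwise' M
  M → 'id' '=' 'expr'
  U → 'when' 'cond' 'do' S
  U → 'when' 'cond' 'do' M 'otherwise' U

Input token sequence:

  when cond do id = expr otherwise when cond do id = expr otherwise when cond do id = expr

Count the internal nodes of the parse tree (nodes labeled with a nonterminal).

8

[S [U when cond do [M id = expr] otherwise [U when cond do [M id = expr] otherwise [U when cond do [S [M id = expr]]]]]]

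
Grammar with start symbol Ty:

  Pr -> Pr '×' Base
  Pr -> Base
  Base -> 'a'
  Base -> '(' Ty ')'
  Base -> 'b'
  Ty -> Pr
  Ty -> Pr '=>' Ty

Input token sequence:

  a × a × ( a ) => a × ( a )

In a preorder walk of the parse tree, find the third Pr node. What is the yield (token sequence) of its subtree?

[Ty [Pr [Pr [Pr [Base a]] × [Base a]] × [Base ( [Ty [Pr [Base a]]] )]] => [Ty [Pr [Pr [Base a]] × [Base ( [Ty [Pr [Base a]]] )]]]]

a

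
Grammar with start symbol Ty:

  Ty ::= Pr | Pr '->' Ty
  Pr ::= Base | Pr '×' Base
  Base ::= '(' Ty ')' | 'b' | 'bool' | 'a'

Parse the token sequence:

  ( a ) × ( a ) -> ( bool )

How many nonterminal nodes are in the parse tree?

17

[Ty [Pr [Pr [Base ( [Ty [Pr [Base a]]] )]] × [Base ( [Ty [Pr [Base a]]] )]] -> [Ty [Pr [Base ( [Ty [Pr [Base bool]]] )]]]]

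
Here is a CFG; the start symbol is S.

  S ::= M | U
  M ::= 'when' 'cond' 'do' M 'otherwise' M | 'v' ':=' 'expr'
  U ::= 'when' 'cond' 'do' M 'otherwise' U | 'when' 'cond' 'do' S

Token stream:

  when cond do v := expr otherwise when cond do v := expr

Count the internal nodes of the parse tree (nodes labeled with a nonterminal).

6

[S [U when cond do [M v := expr] otherwise [U when cond do [S [M v := expr]]]]]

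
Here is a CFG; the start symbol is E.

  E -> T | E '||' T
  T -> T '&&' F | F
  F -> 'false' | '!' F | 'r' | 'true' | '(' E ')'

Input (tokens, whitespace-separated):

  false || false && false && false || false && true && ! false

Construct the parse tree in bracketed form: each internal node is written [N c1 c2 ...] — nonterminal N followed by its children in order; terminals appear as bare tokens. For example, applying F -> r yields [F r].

[E [E [E [T [F false]]] || [T [T [T [F false]] && [F false]] && [F false]]] || [T [T [T [F false]] && [F true]] && [F ! [F false]]]]

E
E || T
E || T || T
T || T || T
F || T || T
false || T || T
false || T && F || T
false || T && F && F || T
false || F && F && F || T
false || false && F && F || T
false || false && false && F || T
false || false && false && false || T
false || false && false && false || T && F
false || false && false && false || T && F && F
false || false && false && false || F && F && F
false || false && false && false || false && F && F
false || false && false && false || false && true && F
false || false && false && false || false && true && ! F
false || false && false && false || false && true && ! false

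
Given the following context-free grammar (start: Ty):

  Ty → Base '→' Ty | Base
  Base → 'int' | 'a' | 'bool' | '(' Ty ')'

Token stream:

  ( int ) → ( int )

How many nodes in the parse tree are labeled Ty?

[Ty [Base ( [Ty [Base int]] )] → [Ty [Base ( [Ty [Base int]] )]]]

4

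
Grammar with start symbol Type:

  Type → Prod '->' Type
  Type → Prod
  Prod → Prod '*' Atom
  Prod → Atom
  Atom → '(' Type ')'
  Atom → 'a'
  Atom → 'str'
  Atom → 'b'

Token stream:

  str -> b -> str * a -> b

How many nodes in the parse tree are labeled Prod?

[Type [Prod [Atom str]] -> [Type [Prod [Atom b]] -> [Type [Prod [Prod [Atom str]] * [Atom a]] -> [Type [Prod [Atom b]]]]]]

5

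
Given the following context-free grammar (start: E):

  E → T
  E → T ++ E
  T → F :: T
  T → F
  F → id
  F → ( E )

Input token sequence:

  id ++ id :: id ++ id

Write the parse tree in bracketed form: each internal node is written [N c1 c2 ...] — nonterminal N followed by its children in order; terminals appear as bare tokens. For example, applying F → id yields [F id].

E
T ++ E
F ++ E
id ++ E
id ++ T ++ E
id ++ F :: T ++ E
id ++ id :: T ++ E
id ++ id :: F ++ E
id ++ id :: id ++ E
id ++ id :: id ++ T
id ++ id :: id ++ F
id ++ id :: id ++ id

[E [T [F id]] ++ [E [T [F id] :: [T [F id]]] ++ [E [T [F id]]]]]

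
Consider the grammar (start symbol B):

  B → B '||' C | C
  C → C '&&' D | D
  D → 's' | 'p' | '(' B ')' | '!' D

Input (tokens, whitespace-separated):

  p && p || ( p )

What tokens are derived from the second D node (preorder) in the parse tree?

[B [B [C [C [D p]] && [D p]]] || [C [D ( [B [C [D p]]] )]]]

p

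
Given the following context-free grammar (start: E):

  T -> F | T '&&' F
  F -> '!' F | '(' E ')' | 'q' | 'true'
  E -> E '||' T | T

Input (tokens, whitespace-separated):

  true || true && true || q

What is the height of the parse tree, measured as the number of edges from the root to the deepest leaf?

5

[E [E [E [T [F true]]] || [T [T [F true]] && [F true]]] || [T [F q]]]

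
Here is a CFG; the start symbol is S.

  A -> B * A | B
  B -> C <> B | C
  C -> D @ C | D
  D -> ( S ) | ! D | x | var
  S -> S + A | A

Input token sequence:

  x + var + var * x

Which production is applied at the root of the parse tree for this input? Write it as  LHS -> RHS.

[S [S [S [A [B [C [D x]]]]] + [A [B [C [D var]]]]] + [A [B [C [D var]]] * [A [B [C [D x]]]]]]

S -> S + A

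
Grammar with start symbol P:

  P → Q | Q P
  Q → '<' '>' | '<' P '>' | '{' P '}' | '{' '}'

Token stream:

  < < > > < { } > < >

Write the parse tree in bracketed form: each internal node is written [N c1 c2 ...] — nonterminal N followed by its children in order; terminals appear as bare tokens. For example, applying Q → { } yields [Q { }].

[P [Q < [P [Q < >]] >] [P [Q < [P [Q { }]] >] [P [Q < >]]]]

P
Q P
< P > P
< Q > P
< < > > P
< < > > Q P
< < > > < P > P
< < > > < Q > P
< < > > < { } > P
< < > > < { } > Q
< < > > < { } > < >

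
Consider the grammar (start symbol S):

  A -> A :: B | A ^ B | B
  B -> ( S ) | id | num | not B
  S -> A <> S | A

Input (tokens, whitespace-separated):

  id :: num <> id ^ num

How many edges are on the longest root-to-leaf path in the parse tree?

[S [A [A [B id]] :: [B num]] <> [S [A [A [B id]] ^ [B num]]]]

5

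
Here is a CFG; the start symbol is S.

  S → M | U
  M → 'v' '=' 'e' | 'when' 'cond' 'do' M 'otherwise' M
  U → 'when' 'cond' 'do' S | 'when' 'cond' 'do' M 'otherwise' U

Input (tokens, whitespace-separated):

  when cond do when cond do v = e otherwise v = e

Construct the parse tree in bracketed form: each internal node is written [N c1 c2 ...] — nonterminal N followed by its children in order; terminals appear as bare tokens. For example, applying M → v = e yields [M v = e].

[S [U when cond do [S [M when cond do [M v = e] otherwise [M v = e]]]]]

S
U
when cond do S
when cond do M
when cond do when cond do M otherwise M
when cond do when cond do v = e otherwise M
when cond do when cond do v = e otherwise v = e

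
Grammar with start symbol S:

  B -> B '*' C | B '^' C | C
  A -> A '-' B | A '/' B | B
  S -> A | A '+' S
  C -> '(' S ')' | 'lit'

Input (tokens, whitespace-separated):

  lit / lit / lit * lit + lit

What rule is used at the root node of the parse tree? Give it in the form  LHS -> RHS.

[S [A [A [A [B [C lit]]] / [B [C lit]]] / [B [B [C lit]] * [C lit]]] + [S [A [B [C lit]]]]]

S -> A '+' S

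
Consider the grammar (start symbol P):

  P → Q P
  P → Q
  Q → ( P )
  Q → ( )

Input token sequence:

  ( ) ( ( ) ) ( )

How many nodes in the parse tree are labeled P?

4

[P [Q ( )] [P [Q ( [P [Q ( )]] )] [P [Q ( )]]]]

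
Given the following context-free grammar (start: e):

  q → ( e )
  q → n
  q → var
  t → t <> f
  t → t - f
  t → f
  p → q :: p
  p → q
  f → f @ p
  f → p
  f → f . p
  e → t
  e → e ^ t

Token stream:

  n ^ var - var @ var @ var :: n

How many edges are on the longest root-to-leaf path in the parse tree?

[e [e [t [f [p [q n]]]]] ^ [t [t [f [p [q var]]]] - [f [f [f [p [q var]]] @ [p [q var]]] @ [p [q var] :: [p [q n]]]]]]

7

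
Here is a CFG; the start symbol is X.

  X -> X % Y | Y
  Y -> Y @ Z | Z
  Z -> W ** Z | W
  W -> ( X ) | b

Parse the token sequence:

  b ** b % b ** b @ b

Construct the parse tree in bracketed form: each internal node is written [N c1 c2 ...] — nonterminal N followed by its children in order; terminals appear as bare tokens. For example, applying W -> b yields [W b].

[X [X [Y [Z [W b] ** [Z [W b]]]]] % [Y [Y [Z [W b] ** [Z [W b]]]] @ [Z [W b]]]]

X
X % Y
Y % Y
Z % Y
W ** Z % Y
b ** Z % Y
b ** W % Y
b ** b % Y
b ** b % Y @ Z
b ** b % Z @ Z
b ** b % W ** Z @ Z
b ** b % b ** Z @ Z
b ** b % b ** W @ Z
b ** b % b ** b @ Z
b ** b % b ** b @ W
b ** b % b ** b @ b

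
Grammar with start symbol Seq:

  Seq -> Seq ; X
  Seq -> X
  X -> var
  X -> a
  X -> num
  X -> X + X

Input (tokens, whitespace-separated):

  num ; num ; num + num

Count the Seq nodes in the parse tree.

[Seq [Seq [Seq [X num]] ; [X num]] ; [X [X num] + [X num]]]

3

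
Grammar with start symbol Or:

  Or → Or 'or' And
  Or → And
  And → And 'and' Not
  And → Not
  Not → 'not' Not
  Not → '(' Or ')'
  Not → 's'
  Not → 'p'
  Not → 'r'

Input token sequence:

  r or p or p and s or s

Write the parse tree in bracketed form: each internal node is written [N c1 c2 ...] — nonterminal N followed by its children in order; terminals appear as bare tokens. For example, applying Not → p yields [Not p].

Or
Or or And
Or or And or And
Or or And or And or And
And or And or And or And
Not or And or And or And
r or And or And or And
r or Not or And or And
r or p or And or And
r or p or And and Not or And
r or p or Not and Not or And
r or p or p and Not or And
r or p or p and s or And
r or p or p and s or Not
r or p or p and s or s

[Or [Or [Or [Or [And [Not r]]] or [And [Not p]]] or [And [And [Not p]] and [Not s]]] or [And [Not s]]]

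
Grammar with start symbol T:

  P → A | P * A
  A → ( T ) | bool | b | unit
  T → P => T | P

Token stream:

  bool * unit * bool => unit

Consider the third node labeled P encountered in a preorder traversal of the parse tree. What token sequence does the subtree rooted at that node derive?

bool

[T [P [P [P [A bool]] * [A unit]] * [A bool]] => [T [P [A unit]]]]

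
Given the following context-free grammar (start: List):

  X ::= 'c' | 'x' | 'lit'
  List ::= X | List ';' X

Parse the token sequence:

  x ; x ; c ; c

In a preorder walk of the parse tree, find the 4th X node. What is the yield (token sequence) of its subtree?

[List [List [List [List [X x]] ; [X x]] ; [X c]] ; [X c]]

c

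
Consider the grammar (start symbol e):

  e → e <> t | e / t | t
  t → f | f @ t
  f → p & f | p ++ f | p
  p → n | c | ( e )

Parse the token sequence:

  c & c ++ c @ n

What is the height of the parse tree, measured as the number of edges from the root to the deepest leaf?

6

[e [t [f [p c] & [f [p c] ++ [f [p c]]]] @ [t [f [p n]]]]]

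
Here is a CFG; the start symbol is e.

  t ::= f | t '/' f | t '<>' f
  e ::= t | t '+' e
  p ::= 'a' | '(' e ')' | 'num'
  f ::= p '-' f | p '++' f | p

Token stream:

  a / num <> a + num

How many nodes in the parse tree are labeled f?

4

[e [t [t [t [f [p a]]] / [f [p num]]] <> [f [p a]]] + [e [t [f [p num]]]]]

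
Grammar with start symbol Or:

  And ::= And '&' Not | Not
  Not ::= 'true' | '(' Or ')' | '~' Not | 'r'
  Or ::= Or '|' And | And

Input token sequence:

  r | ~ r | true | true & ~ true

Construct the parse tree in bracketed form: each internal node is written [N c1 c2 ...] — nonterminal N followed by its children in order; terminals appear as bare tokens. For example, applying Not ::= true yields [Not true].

[Or [Or [Or [Or [And [Not r]]] | [And [Not ~ [Not r]]]] | [And [Not true]]] | [And [And [Not true]] & [Not ~ [Not true]]]]

Or
Or | And
Or | And | And
Or | And | And | And
And | And | And | And
Not | And | And | And
r | And | And | And
r | Not | And | And
r | ~ Not | And | And
r | ~ r | And | And
r | ~ r | Not | And
r | ~ r | true | And
r | ~ r | true | And & Not
r | ~ r | true | Not & Not
r | ~ r | true | true & Not
r | ~ r | true | true & ~ Not
r | ~ r | true | true & ~ true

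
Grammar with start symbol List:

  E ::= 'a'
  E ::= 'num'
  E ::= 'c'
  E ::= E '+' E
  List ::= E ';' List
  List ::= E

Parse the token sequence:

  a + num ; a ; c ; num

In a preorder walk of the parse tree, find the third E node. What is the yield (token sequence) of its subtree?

[List [E [E a] + [E num]] ; [List [E a] ; [List [E c] ; [List [E num]]]]]

num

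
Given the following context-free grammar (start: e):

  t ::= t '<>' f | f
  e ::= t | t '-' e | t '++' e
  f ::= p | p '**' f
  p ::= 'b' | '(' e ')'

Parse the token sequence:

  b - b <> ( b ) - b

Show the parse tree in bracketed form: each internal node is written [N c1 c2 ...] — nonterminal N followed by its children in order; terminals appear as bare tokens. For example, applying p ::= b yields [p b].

[e [t [f [p b]]] - [e [t [t [f [p b]]] <> [f [p ( [e [t [f [p b]]]] )]]] - [e [t [f [p b]]]]]]

e
t - e
f - e
p - e
b - e
b - t - e
b - t <> f - e
b - f <> f - e
b - p <> f - e
b - b <> f - e
b - b <> p - e
b - b <> ( e ) - e
b - b <> ( t ) - e
b - b <> ( f ) - e
b - b <> ( p ) - e
b - b <> ( b ) - e
b - b <> ( b ) - t
b - b <> ( b ) - f
b - b <> ( b ) - p
b - b <> ( b ) - b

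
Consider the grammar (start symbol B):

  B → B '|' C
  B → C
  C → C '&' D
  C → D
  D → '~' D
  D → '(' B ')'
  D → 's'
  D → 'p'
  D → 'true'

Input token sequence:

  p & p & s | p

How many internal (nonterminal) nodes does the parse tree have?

10

[B [B [C [C [C [D p]] & [D p]] & [D s]]] | [C [D p]]]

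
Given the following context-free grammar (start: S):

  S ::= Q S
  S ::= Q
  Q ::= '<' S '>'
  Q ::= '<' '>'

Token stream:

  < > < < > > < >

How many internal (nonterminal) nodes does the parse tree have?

8

[S [Q < >] [S [Q < [S [Q < >]] >] [S [Q < >]]]]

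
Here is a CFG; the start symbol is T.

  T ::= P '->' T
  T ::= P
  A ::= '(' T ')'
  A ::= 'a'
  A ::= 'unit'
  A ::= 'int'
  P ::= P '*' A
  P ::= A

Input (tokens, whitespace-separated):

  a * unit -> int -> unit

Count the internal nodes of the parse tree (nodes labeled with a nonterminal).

[T [P [P [A a]] * [A unit]] -> [T [P [A int]] -> [T [P [A unit]]]]]

11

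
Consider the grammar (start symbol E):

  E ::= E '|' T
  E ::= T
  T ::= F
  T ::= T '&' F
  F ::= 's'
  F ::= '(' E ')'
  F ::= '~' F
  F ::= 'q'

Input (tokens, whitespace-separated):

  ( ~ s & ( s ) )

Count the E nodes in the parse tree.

3

[E [T [F ( [E [T [T [F ~ [F s]]] & [F ( [E [T [F s]]] )]]] )]]]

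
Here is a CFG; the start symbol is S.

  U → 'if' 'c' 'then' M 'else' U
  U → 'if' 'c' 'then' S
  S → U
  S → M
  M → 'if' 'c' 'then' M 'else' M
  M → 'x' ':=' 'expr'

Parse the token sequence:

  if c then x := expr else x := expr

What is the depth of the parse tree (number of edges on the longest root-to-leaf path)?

[S [M if c then [M x := expr] else [M x := expr]]]

3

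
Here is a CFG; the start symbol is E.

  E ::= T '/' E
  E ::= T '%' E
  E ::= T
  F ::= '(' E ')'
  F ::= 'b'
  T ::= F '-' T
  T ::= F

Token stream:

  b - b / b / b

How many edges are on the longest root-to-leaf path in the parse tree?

5

[E [T [F b] - [T [F b]]] / [E [T [F b]] / [E [T [F b]]]]]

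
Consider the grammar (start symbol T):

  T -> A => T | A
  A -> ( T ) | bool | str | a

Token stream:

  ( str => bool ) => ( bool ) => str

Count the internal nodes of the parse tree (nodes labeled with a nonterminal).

12

[T [A ( [T [A str] => [T [A bool]]] )] => [T [A ( [T [A bool]] )] => [T [A str]]]]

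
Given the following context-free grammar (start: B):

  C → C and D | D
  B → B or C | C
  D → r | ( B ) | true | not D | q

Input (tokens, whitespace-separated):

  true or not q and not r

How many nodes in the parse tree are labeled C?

[B [B [C [D true]]] or [C [C [D not [D q]]] and [D not [D r]]]]

3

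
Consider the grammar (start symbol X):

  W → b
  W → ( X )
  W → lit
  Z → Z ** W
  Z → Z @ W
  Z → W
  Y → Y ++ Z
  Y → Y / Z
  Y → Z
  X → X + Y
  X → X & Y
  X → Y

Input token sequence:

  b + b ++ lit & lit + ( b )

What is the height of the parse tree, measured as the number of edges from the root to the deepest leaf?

8

[X [X [X [X [Y [Z [W b]]]] + [Y [Y [Z [W b]]] ++ [Z [W lit]]]] & [Y [Z [W lit]]]] + [Y [Z [W ( [X [Y [Z [W b]]]] )]]]]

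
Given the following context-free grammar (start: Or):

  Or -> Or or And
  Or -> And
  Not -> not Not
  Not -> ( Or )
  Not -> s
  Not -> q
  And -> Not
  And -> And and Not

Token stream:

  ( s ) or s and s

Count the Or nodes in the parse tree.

3

[Or [Or [And [Not ( [Or [And [Not s]]] )]]] or [And [And [Not s]] and [Not s]]]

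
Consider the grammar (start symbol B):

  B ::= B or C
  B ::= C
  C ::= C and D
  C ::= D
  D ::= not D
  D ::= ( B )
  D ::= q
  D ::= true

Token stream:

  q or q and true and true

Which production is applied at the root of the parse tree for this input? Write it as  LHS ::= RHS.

B ::= B or C

[B [B [C [D q]]] or [C [C [C [D q]] and [D true]] and [D true]]]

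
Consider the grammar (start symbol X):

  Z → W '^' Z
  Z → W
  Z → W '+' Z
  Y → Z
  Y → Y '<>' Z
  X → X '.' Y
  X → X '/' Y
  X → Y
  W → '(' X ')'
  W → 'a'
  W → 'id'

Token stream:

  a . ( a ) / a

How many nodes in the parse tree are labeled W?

4

[X [X [X [Y [Z [W a]]]] . [Y [Z [W ( [X [Y [Z [W a]]]] )]]]] / [Y [Z [W a]]]]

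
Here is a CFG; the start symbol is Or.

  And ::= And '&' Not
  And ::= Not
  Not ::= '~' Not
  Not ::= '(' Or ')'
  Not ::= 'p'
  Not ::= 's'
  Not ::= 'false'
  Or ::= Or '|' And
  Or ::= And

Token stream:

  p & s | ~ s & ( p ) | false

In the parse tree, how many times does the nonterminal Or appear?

4

[Or [Or [Or [And [And [Not p]] & [Not s]]] | [And [And [Not ~ [Not s]]] & [Not ( [Or [And [Not p]]] )]]] | [And [Not false]]]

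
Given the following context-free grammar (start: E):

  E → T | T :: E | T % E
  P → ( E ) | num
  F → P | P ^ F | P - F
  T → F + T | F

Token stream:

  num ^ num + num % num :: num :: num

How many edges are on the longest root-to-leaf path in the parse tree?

[E [T [F [P num] ^ [F [P num]]] + [T [F [P num]]]] % [E [T [F [P num]]] :: [E [T [F [P num]]] :: [E [T [F [P num]]]]]]]

7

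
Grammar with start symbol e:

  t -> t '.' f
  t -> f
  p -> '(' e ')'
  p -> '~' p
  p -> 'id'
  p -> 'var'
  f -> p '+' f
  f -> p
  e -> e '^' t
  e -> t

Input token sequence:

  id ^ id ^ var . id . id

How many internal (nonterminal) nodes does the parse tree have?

[e [e [e [t [f [p id]]]] ^ [t [f [p id]]]] ^ [t [t [t [f [p var]]] . [f [p id]]] . [f [p id]]]]

18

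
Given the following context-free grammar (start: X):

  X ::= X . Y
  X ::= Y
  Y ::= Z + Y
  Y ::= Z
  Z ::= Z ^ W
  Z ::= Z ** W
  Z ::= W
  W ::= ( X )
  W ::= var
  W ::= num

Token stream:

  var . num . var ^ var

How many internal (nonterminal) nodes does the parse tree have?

[X [X [X [Y [Z [W var]]]] . [Y [Z [W num]]]] . [Y [Z [Z [W var]] ^ [W var]]]]

14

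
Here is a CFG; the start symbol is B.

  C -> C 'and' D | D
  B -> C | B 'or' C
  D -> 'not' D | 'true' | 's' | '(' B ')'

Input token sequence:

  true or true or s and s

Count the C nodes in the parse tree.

[B [B [B [C [D true]]] or [C [D true]]] or [C [C [D s]] and [D s]]]

4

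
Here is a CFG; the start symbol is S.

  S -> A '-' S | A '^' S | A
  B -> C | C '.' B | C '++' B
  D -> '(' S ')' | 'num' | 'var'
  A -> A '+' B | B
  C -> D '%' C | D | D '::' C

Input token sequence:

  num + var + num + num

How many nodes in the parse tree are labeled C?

[S [A [A [A [A [B [C [D num]]]] + [B [C [D var]]]] + [B [C [D num]]]] + [B [C [D num]]]]]

4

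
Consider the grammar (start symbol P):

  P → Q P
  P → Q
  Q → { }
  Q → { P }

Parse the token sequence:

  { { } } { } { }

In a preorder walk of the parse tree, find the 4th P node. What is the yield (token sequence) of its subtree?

{ }

[P [Q { [P [Q { }]] }] [P [Q { }] [P [Q { }]]]]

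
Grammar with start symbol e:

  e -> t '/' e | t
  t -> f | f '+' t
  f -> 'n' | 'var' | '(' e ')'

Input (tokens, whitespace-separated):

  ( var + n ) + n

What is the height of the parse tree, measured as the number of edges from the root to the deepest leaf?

[e [t [f ( [e [t [f var] + [t [f n]]]] )] + [t [f n]]]]

7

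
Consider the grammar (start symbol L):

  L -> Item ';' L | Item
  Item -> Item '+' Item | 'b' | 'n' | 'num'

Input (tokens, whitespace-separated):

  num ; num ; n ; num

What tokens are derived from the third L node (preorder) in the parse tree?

n ; num

[L [Item num] ; [L [Item num] ; [L [Item n] ; [L [Item num]]]]]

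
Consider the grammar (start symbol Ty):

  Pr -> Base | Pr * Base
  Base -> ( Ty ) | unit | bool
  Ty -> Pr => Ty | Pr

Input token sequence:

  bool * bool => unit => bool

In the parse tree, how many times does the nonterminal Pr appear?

4

[Ty [Pr [Pr [Base bool]] * [Base bool]] => [Ty [Pr [Base unit]] => [Ty [Pr [Base bool]]]]]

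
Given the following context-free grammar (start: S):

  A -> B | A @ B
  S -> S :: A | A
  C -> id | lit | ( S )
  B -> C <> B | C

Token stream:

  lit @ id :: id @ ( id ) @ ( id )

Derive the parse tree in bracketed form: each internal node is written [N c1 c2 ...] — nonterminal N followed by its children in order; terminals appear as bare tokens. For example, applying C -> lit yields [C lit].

[S [S [A [A [B [C lit]]] @ [B [C id]]]] :: [A [A [A [B [C id]]] @ [B [C ( [S [A [B [C id]]]] )]]] @ [B [C ( [S [A [B [C id]]]] )]]]]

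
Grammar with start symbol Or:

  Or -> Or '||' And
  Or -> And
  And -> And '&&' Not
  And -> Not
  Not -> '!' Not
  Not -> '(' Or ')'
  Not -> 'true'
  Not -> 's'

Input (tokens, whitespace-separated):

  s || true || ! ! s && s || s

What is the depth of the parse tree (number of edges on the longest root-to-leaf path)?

7

[Or [Or [Or [Or [And [Not s]]] || [And [Not true]]] || [And [And [Not ! [Not ! [Not s]]]] && [Not s]]] || [And [Not s]]]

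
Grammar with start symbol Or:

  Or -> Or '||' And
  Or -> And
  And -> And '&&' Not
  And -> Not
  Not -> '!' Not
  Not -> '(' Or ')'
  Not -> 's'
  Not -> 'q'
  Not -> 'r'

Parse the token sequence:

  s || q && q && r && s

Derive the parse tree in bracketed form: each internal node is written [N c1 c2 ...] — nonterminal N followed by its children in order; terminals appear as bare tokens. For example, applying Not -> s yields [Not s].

[Or [Or [And [Not s]]] || [And [And [And [And [Not q]] && [Not q]] && [Not r]] && [Not s]]]

Or
Or || And
And || And
Not || And
s || And
s || And && Not
s || And && Not && Not
s || And && Not && Not && Not
s || Not && Not && Not && Not
s || q && Not && Not && Not
s || q && q && Not && Not
s || q && q && r && Not
s || q && q && r && s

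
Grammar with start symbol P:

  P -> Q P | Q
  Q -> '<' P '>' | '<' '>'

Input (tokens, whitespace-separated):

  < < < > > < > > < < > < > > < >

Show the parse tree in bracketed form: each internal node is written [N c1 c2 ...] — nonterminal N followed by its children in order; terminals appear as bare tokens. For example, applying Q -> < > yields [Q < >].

[P [Q < [P [Q < [P [Q < >]] >] [P [Q < >]]] >] [P [Q < [P [Q < >] [P [Q < >]]] >] [P [Q < >]]]]

P
Q P
< P > P
< Q P > P
< < P > P > P
< < Q > P > P
< < < > > P > P
< < < > > Q > P
< < < > > < > > P
< < < > > < > > Q P
< < < > > < > > < P > P
< < < > > < > > < Q P > P
< < < > > < > > < < > P > P
< < < > > < > > < < > Q > P
< < < > > < > > < < > < > > P
< < < > > < > > < < > < > > Q
< < < > > < > > < < > < > > < >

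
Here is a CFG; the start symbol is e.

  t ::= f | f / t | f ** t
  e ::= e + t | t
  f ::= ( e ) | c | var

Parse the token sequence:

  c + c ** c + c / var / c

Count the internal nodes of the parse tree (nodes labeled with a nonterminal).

15

[e [e [e [t [f c]]] + [t [f c] ** [t [f c]]]] + [t [f c] / [t [f var] / [t [f c]]]]]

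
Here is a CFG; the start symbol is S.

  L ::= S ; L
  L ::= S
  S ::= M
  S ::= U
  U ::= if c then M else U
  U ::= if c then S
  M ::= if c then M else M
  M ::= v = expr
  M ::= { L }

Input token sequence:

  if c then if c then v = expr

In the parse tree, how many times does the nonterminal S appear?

3

[S [U if c then [S [U if c then [S [M v = expr]]]]]]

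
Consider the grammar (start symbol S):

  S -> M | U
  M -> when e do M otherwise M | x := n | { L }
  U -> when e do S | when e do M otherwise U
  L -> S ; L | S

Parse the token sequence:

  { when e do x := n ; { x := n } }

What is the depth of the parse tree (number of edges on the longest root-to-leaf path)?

[S [M { [L [S [U when e do [S [M x := n]]]] ; [L [S [M { [L [S [M x := n]]] }]]]] }]]

9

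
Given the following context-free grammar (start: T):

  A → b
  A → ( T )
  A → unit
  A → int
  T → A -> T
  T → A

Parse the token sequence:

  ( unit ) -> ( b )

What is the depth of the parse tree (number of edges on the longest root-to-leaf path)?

[T [A ( [T [A unit]] )] -> [T [A ( [T [A b]] )]]]

5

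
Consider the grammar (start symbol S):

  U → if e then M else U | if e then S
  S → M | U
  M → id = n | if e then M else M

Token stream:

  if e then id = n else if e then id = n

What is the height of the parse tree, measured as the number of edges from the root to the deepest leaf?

[S [U if e then [M id = n] else [U if e then [S [M id = n]]]]]

5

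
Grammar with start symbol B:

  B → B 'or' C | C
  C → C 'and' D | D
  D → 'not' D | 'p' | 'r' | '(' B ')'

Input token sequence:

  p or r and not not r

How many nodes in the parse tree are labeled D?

5

[B [B [C [D p]]] or [C [C [D r]] and [D not [D not [D r]]]]]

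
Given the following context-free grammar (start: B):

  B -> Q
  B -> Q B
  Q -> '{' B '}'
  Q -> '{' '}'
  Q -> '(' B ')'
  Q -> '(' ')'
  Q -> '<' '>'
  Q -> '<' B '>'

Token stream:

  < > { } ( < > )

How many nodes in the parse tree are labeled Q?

[B [Q < >] [B [Q { }] [B [Q ( [B [Q < >]] )]]]]

4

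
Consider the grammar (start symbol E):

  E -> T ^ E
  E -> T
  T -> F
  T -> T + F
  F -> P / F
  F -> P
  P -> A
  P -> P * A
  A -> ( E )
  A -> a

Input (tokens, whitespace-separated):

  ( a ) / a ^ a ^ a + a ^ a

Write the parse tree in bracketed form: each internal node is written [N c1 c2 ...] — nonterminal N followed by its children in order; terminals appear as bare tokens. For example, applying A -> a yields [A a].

[E [T [F [P [A ( [E [T [F [P [A a]]]]] )]] / [F [P [A a]]]]] ^ [E [T [F [P [A a]]]] ^ [E [T [T [F [P [A a]]]] + [F [P [A a]]]] ^ [E [T [F [P [A a]]]]]]]]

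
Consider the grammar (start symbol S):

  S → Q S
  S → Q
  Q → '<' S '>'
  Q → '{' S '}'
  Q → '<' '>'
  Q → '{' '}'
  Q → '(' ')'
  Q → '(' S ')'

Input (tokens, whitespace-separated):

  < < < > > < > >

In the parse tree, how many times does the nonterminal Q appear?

[S [Q < [S [Q < [S [Q < >]] >] [S [Q < >]]] >]]

4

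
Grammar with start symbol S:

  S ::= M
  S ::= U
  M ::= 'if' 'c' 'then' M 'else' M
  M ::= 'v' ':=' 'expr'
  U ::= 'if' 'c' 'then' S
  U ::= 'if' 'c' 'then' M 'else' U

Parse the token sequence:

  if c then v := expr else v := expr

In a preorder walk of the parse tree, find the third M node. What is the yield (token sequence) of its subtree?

v := expr

[S [M if c then [M v := expr] else [M v := expr]]]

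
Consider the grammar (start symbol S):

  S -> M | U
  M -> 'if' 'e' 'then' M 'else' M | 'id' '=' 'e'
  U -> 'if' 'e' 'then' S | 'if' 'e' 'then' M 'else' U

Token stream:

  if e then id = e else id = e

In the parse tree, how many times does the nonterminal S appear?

1

[S [M if e then [M id = e] else [M id = e]]]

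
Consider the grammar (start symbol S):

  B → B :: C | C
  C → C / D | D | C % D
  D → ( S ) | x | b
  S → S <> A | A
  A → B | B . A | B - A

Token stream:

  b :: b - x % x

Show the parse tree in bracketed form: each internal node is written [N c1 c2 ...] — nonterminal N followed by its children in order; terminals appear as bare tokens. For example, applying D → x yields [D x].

S
A
B - A
B :: C - A
C :: C - A
D :: C - A
b :: C - A
b :: D - A
b :: b - A
b :: b - B
b :: b - C
b :: b - C % D
b :: b - D % D
b :: b - x % D
b :: b - x % x

[S [A [B [B [C [D b]]] :: [C [D b]]] - [A [B [C [C [D x]] % [D x]]]]]]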